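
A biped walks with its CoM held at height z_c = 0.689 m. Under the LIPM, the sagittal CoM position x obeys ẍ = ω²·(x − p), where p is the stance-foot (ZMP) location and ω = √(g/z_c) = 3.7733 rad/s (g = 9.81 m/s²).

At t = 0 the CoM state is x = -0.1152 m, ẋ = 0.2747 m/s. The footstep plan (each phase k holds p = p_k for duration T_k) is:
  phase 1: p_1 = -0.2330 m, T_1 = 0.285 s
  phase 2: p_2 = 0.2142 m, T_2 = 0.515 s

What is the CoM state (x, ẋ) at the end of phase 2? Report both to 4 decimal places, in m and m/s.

phase 1: p=-0.2330, T=0.285, ωT=1.075390, cosh=1.636151, sinh=1.294986; start (x,ẋ)=(-0.115200, 0.274700) → end (x,ẋ)=(0.054015, 1.025065)
phase 2: p=0.2142, T=0.515, ωT=1.943250, cosh=3.562319, sinh=3.419081; start (x,ẋ)=(0.054015, 1.025065) → end (x,ẋ)=(0.572407, 1.585026)

x = 0.5724, ẋ = 1.5850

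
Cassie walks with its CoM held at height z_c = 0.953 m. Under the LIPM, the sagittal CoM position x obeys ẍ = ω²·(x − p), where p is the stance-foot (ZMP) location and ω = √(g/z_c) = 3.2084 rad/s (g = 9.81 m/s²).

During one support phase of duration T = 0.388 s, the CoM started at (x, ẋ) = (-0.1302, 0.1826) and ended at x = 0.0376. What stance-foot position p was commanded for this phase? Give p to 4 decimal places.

p = -0.2179

ωT = 3.2084·0.388 = 1.244859; cosh(ωT) = 1.880214, sinh(ωT) = 1.592232
x(T) = p + (x₀−p)·cosh(ωT) + (ẋ₀/ω)·sinh(ωT) ⇒ p·(1 − cosh) = x(T) − x₀·cosh − (ẋ₀/ω)·sinh
numerator   = 0.0376 − (-0.1302)·1.880214 − (0.1826/3.2084)·1.592232 = 0.191785
denominator = 1 − 1.880214 = -0.880214
p = 0.191785 / -0.880214 = -0.2179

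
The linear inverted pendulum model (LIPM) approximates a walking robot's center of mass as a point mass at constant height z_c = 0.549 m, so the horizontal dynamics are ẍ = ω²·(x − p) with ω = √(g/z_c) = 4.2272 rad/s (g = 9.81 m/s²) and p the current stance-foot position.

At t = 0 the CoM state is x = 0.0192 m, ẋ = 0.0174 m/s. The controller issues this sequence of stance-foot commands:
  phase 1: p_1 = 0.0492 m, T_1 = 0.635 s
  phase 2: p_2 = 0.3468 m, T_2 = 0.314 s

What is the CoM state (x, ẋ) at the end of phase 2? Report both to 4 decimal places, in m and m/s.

phase 1: p=0.0492, T=0.635, ωT=2.684272, cosh=7.357902, sinh=7.289632; start (x,ẋ)=(0.019200, 0.017400) → end (x,ẋ)=(-0.141531, -0.796414)
phase 2: p=0.3468, T=0.314, ωT=1.327341, cosh=2.018092, sinh=1.752910; start (x,ẋ)=(-0.141531, -0.796414) → end (x,ẋ)=(-0.968950, -5.225726)

x = -0.9690, ẋ = -5.2257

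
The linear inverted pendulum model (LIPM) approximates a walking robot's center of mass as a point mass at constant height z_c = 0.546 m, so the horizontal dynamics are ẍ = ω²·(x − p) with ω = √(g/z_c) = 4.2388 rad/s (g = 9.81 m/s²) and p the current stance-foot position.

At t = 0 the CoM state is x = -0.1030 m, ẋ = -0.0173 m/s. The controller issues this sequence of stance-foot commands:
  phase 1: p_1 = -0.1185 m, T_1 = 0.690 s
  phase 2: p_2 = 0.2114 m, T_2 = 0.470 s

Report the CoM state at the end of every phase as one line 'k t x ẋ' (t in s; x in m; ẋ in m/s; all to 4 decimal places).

phase 1: p=-0.1185, T=0.690, ωT=2.924772, cosh=9.341827, sinh=9.288151; start (x,ẋ)=(-0.103000, -0.017300) → end (x,ẋ)=(-0.011610, 0.448631)
phase 2: p=0.2114, T=0.470, ωT=1.992236, cosh=3.734150, sinh=3.597760; start (x,ẋ)=(-0.011610, 0.448631) → end (x,ẋ)=(-0.240568, -1.725686)

1 0.6900 -0.0116 0.4486
2 1.1600 -0.2406 -1.7257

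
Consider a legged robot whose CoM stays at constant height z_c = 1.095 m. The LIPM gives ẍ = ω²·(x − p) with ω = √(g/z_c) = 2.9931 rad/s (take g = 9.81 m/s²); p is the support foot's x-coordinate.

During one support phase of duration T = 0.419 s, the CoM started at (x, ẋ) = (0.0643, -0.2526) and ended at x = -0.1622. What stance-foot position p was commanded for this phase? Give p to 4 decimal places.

p = 0.1656

ωT = 2.9931·0.419 = 1.254109; cosh(ωT) = 1.895022, sinh(ωT) = 1.609692
x(T) = p + (x₀−p)·cosh(ωT) + (ẋ₀/ω)·sinh(ωT) ⇒ p·(1 − cosh) = x(T) − x₀·cosh − (ẋ₀/ω)·sinh
numerator   = -0.1622 − (0.0643)·1.895022 − (-0.2526/2.9931)·1.609692 = -0.148201
denominator = 1 − 1.895022 = -0.895022
p = -0.148201 / -0.895022 = 0.1656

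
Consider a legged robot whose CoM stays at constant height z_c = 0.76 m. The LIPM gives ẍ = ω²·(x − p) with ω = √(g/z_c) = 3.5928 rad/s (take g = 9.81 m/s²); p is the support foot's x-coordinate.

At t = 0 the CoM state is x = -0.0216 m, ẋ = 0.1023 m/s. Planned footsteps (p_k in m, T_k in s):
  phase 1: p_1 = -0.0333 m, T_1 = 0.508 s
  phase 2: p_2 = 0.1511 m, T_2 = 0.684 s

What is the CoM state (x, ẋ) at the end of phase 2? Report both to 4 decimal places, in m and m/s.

phase 1: p=-0.0333, T=0.508, ωT=1.825142, cosh=3.182437, sinh=3.021242; start (x,ẋ)=(-0.021600, 0.102300) → end (x,ẋ)=(0.089960, 0.452563)
phase 2: p=0.1511, T=0.684, ωT=2.457475, cosh=5.880474, sinh=5.794823; start (x,ẋ)=(0.089960, 0.452563) → end (x,ẋ)=(0.521508, 1.388379)

x = 0.5215, ẋ = 1.3884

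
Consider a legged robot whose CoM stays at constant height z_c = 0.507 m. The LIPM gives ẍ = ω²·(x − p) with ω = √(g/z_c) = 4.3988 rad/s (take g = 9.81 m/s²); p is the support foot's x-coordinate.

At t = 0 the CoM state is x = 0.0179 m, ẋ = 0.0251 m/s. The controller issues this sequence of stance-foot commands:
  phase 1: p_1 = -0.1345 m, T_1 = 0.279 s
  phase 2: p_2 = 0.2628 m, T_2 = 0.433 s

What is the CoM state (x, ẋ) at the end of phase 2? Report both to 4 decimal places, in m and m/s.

phase 1: p=-0.1345, T=0.279, ωT=1.227265, cosh=1.852489, sinh=1.559396; start (x,ẋ)=(0.017900, 0.025100) → end (x,ẋ)=(0.156717, 1.091881)
phase 2: p=0.2628, T=0.433, ωT=1.904680, cosh=3.433065, sinh=3.284195; start (x,ẋ)=(0.156717, 1.091881) → end (x,ẋ)=(0.713823, 2.215976)

x = 0.7138, ẋ = 2.2160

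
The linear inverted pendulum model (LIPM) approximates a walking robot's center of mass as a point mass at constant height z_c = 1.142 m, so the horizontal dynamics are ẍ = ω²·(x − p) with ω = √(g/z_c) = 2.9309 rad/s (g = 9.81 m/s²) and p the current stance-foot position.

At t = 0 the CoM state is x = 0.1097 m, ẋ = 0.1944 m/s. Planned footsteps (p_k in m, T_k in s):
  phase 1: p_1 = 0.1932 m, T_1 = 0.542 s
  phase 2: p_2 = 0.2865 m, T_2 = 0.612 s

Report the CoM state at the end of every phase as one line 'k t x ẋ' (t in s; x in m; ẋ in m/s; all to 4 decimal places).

phase 1: p=0.1932, T=0.542, ωT=1.588548, cosh=2.550427, sinh=2.346205; start (x,ẋ)=(0.109700, 0.194400) → end (x,ẋ)=(0.135858, -0.078384)
phase 2: p=0.2865, T=0.612, ωT=1.793711, cosh=3.089031, sinh=2.922689; start (x,ẋ)=(0.135858, -0.078384) → end (x,ẋ)=(-0.257003, -1.532548)

1 0.5420 0.1359 -0.0784
2 1.1540 -0.2570 -1.5325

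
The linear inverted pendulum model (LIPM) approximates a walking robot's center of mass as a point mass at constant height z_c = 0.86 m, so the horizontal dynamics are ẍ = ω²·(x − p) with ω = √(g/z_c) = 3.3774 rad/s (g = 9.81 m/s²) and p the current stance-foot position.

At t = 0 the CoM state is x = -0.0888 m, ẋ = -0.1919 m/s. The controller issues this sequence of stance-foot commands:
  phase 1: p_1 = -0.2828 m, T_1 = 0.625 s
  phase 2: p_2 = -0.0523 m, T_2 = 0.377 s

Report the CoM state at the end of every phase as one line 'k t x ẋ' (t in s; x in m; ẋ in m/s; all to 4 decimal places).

1 0.6250 0.2986 1.8611
2 1.0020 1.5309 5.5363

phase 1: p=-0.2828, T=0.625, ωT=2.110875, cosh=4.188297, sinh=4.067165; start (x,ẋ)=(-0.088800, -0.191900) → end (x,ẋ)=(0.298638, 1.861136)
phase 2: p=-0.0523, T=0.377, ωT=1.273280, cosh=1.926231, sinh=1.646319; start (x,ẋ)=(0.298638, 1.861136) → end (x,ẋ)=(1.530901, 5.536291)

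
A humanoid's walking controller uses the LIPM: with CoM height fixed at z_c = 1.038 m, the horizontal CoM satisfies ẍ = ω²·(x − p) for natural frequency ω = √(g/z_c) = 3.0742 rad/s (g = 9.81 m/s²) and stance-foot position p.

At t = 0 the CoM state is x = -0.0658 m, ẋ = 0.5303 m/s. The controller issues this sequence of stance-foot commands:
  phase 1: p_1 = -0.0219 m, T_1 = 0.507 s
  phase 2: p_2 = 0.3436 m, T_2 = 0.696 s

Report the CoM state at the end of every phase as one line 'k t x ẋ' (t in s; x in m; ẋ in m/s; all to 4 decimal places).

1 0.5070 0.2609 1.0094
2 1.2030 1.3629 3.2824

phase 1: p=-0.0219, T=0.507, ωT=1.558619, cosh=2.481341, sinh=2.270915; start (x,ẋ)=(-0.065800, 0.530300) → end (x,ẋ)=(0.260902, 1.009378)
phase 2: p=0.3436, T=0.696, ωT=2.139643, cosh=4.307051, sinh=4.189354; start (x,ẋ)=(0.260902, 1.009378) → end (x,ẋ)=(1.362943, 3.282388)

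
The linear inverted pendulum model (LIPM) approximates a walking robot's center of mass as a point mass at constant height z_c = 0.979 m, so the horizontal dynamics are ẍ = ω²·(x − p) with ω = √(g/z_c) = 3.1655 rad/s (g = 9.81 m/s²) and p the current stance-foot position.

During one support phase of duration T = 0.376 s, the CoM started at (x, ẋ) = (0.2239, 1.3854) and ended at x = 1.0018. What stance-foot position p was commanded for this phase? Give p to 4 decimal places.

p = 0.0669

ωT = 3.1655·0.376 = 1.190228; cosh(ωT) = 1.795991, sinh(ωT) = 1.491839
x(T) = p + (x₀−p)·cosh(ωT) + (ẋ₀/ω)·sinh(ωT) ⇒ p·(1 − cosh) = x(T) − x₀·cosh − (ẋ₀/ω)·sinh
numerator   = 1.0018 − (0.2239)·1.795991 − (1.3854/3.1655)·1.491839 = -0.053235
denominator = 1 − 1.795991 = -0.795991
p = -0.053235 / -0.795991 = 0.0669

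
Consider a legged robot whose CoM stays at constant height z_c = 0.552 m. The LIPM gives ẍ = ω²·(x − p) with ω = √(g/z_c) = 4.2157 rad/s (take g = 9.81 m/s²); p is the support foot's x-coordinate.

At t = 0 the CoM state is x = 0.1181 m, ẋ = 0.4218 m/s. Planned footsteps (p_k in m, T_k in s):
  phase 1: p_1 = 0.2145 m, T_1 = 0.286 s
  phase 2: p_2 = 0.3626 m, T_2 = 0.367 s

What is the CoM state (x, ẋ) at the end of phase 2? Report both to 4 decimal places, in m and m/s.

phase 1: p=0.2145, T=0.286, ωT=1.205690, cosh=1.819274, sinh=1.519789; start (x,ẋ)=(0.118100, 0.421800) → end (x,ẋ)=(0.191184, 0.149738)
phase 2: p=0.3626, T=0.367, ωT=1.547162, cosh=2.455484, sinh=2.242633; start (x,ẋ)=(0.191184, 0.149738) → end (x,ẋ)=(0.021346, -1.252937)

x = 0.0213, ẋ = -1.2529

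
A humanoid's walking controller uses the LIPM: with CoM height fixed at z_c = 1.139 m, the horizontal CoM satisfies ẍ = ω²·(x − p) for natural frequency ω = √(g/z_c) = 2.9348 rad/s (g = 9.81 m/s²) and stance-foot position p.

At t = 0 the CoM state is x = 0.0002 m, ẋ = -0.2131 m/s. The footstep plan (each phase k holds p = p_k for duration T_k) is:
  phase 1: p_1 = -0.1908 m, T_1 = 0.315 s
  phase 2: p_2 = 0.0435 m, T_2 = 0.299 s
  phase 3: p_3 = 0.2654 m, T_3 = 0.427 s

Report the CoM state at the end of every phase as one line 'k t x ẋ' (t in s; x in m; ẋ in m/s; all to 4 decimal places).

phase 1: p=-0.1908, T=0.315, ωT=0.924462, cosh=1.458628, sinh=1.061884; start (x,ẋ)=(0.000200, -0.213100) → end (x,ẋ)=(0.010693, 0.284402)
phase 2: p=0.0435, T=0.299, ωT=0.877505, cosh=1.410356, sinh=0.994537; start (x,ẋ)=(0.010693, 0.284402) → end (x,ẋ)=(0.093608, 0.305352)
phase 3: p=0.2654, T=0.427, ωT=1.253160, cosh=1.893495, sinh=1.607894; start (x,ẋ)=(0.093608, 0.305352) → end (x,ẋ)=(0.107406, -0.232478)

1 0.3150 0.0107 0.2844
2 0.6140 0.0936 0.3054
3 1.0410 0.1074 -0.2325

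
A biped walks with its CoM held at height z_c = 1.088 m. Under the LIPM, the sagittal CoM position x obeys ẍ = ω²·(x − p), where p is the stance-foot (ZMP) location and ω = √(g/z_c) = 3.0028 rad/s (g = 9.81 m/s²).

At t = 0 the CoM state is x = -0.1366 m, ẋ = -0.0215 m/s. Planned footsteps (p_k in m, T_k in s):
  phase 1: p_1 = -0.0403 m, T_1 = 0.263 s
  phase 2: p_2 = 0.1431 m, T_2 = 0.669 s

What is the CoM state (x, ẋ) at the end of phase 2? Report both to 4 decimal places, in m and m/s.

phase 1: p=-0.0403, T=0.263, ωT=0.789736, cosh=1.328390, sinh=0.874426; start (x,ẋ)=(-0.136600, -0.021500) → end (x,ẋ)=(-0.174485, -0.281418)
phase 2: p=0.1431, T=0.669, ωT=2.008873, cosh=3.794526, sinh=3.660386; start (x,ẋ)=(-0.174485, -0.281418) → end (x,ẋ)=(-1.405030, -4.558551)

x = -1.4050, ẋ = -4.5586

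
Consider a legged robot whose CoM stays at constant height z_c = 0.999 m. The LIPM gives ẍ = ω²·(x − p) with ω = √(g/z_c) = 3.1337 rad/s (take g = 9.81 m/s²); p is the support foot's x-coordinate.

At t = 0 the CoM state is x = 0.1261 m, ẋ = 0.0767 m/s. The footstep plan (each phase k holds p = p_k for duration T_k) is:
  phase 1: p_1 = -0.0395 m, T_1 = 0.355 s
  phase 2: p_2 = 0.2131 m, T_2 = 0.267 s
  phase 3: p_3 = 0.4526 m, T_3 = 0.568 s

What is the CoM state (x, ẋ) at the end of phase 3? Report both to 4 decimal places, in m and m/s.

x = 1.9434, ẋ = 4.8454

phase 1: p=-0.0395, T=0.355, ωT=1.112464, cosh=1.685295, sinh=1.356547; start (x,ẋ)=(0.126100, 0.076700) → end (x,ẋ)=(0.272788, 0.833230)
phase 2: p=0.2131, T=0.267, ωT=0.836698, cosh=1.370935, sinh=0.937796; start (x,ẋ)=(0.272788, 0.833230) → end (x,ẋ)=(0.544281, 1.317712)
phase 3: p=0.4526, T=0.568, ωT=1.779942, cosh=3.049079, sinh=2.880431; start (x,ẋ)=(0.544281, 1.317712) → end (x,ẋ)=(1.943357, 4.845362)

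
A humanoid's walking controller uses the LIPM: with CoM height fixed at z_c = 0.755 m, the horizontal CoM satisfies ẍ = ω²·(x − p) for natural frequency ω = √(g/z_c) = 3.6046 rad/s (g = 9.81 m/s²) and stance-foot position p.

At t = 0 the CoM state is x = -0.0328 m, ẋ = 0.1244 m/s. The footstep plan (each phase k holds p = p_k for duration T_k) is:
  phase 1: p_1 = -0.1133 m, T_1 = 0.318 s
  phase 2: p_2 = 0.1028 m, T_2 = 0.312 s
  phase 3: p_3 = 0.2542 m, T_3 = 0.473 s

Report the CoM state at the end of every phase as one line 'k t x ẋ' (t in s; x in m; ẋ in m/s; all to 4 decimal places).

phase 1: p=-0.1133, T=0.318, ωT=1.146263, cosh=1.732117, sinh=1.414295; start (x,ẋ)=(-0.032800, 0.124400) → end (x,ẋ)=(0.074945, 0.625862)
phase 2: p=0.1028, T=0.312, ωT=1.124635, cosh=1.701932, sinh=1.377161; start (x,ẋ)=(0.074945, 0.625862) → end (x,ẋ)=(0.294507, 0.926898)
phase 3: p=0.2542, T=0.473, ωT=1.704976, cosh=2.841515, sinh=2.659738; start (x,ẋ)=(0.294507, 0.926898) → end (x,ẋ)=(1.052666, 3.020229)

1 0.3180 0.0749 0.6259
2 0.6300 0.2945 0.9269
3 1.1030 1.0527 3.0202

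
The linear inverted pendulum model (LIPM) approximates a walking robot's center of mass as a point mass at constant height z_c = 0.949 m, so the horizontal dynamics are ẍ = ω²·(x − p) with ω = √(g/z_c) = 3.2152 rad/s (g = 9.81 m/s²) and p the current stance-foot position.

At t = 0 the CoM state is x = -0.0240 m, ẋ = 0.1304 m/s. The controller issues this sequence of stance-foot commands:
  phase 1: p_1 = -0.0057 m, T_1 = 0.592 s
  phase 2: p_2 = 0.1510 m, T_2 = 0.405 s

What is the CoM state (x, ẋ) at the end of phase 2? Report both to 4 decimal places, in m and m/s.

phase 1: p=-0.0057, T=0.592, ωT=1.903398, cosh=3.428858, sinh=3.279797; start (x,ẋ)=(-0.024000, 0.130400) → end (x,ẋ)=(0.064572, 0.254146)
phase 2: p=0.1510, T=0.405, ωT=1.302156, cosh=1.974581, sinh=1.702636; start (x,ẋ)=(0.064572, 0.254146) → end (x,ẋ)=(0.114926, 0.028696)

x = 0.1149, ẋ = 0.0287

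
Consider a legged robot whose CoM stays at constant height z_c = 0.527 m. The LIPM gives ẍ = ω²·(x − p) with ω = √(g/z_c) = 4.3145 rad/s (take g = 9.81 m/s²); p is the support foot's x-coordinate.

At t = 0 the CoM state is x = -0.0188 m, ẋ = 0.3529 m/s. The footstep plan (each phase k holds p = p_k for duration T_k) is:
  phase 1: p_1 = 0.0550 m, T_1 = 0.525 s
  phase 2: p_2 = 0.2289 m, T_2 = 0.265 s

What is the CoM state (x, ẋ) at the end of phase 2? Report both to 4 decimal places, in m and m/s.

phase 1: p=0.0550, T=0.525, ωT=2.265112, cosh=4.868013, sinh=4.764195; start (x,ẋ)=(-0.018800, 0.352900) → end (x,ẋ)=(0.085423, 0.200954)
phase 2: p=0.2289, T=0.265, ωT=1.143342, cosh=1.727994, sinh=1.409243; start (x,ẋ)=(0.085423, 0.200954) → end (x,ẋ)=(0.046610, -0.525118)

x = 0.0466, ẋ = -0.5251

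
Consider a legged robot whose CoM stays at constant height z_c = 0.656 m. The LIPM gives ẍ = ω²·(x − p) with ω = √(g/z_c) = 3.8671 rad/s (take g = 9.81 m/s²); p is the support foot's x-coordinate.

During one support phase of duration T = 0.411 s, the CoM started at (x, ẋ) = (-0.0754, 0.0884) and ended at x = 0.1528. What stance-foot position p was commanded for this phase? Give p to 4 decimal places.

p = -0.1878

ωT = 3.8671·0.411 = 1.589378; cosh(ωT) = 2.552376, sinh(ωT) = 2.348324
x(T) = p + (x₀−p)·cosh(ωT) + (ẋ₀/ω)·sinh(ωT) ⇒ p·(1 − cosh) = x(T) − x₀·cosh − (ẋ₀/ω)·sinh
numerator   = 0.1528 − (-0.0754)·2.552376 − (0.0884/3.8671)·2.348324 = 0.291568
denominator = 1 − 2.552376 = -1.552376
p = 0.291568 / -1.552376 = -0.1878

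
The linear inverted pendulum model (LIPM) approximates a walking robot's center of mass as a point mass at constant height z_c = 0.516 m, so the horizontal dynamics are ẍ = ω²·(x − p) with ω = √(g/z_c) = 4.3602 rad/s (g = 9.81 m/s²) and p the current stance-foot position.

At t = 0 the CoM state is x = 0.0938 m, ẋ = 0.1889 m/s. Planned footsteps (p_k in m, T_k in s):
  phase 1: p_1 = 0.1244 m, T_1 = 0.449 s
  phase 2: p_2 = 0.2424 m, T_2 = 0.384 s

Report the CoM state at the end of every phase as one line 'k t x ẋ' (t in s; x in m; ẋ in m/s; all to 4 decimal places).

phase 1: p=0.1244, T=0.449, ωT=1.957730, cosh=3.612204, sinh=3.471025; start (x,ẋ)=(0.093800, 0.188900) → end (x,ẋ)=(0.164244, 0.219234)
phase 2: p=0.2424, T=0.384, ωT=1.674317, cosh=2.761293, sinh=2.573856; start (x,ẋ)=(0.164244, 0.219234) → end (x,ẋ)=(0.156004, -0.271737)

1 0.4490 0.1642 0.2192
2 0.8330 0.1560 -0.2717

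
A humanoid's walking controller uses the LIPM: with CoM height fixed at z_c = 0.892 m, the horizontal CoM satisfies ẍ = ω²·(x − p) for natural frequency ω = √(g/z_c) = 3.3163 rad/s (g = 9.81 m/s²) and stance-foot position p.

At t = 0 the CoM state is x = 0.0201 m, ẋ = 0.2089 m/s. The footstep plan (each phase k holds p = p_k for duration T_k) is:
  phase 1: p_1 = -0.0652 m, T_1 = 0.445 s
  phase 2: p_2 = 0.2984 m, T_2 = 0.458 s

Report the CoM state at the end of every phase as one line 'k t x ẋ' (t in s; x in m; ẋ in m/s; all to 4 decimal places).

phase 1: p=-0.0652, T=0.445, ωT=1.475753, cosh=2.301468, sinh=2.072862; start (x,ẋ)=(0.020100, 0.208900) → end (x,ẋ)=(0.261689, 1.067149)
phase 2: p=0.2984, T=0.458, ωT=1.518865, cosh=2.393000, sinh=2.174040; start (x,ẋ)=(0.261689, 1.067149) → end (x,ẋ)=(0.910132, 2.289008)

1 0.4450 0.2617 1.0671
2 0.9030 0.9101 2.2890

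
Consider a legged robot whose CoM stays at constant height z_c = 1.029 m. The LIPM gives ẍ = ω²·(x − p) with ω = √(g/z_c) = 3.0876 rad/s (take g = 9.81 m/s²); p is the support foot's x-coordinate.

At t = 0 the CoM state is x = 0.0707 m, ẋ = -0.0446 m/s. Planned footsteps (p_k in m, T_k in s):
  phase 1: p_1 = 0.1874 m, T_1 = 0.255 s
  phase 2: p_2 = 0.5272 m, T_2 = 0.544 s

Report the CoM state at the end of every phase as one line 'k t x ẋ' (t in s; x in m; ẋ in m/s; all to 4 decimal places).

1 0.2550 0.0200 -0.3731
2 0.7990 -1.1930 -5.0889

phase 1: p=0.1874, T=0.255, ωT=0.787338, cosh=1.326297, sinh=0.871242; start (x,ẋ)=(0.070700, -0.044600) → end (x,ẋ)=(0.020036, -0.373081)
phase 2: p=0.5272, T=0.544, ωT=1.679654, cosh=2.775070, sinh=2.588632; start (x,ẋ)=(0.020036, -0.373081) → end (x,ẋ)=(-1.193005, -5.088914)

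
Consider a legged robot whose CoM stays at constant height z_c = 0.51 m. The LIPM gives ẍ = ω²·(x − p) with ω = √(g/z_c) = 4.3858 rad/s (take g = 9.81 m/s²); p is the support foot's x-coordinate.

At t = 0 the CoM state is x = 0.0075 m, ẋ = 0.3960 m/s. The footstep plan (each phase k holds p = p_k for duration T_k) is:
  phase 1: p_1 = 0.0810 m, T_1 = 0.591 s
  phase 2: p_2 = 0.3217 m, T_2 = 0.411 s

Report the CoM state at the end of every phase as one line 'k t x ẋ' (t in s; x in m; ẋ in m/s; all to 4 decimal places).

phase 1: p=0.0810, T=0.591, ωT=2.592008, cosh=6.715716, sinh=6.640846; start (x,ẋ)=(0.007500, 0.396000) → end (x,ẋ)=(0.187006, 0.518705)
phase 2: p=0.3217, T=0.411, ωT=1.802564, cosh=3.115027, sinh=2.950151; start (x,ẋ)=(0.187006, 0.518705) → end (x,ẋ)=(0.251037, -0.126994)

1 0.5910 0.1870 0.5187
2 1.0020 0.2510 -0.1270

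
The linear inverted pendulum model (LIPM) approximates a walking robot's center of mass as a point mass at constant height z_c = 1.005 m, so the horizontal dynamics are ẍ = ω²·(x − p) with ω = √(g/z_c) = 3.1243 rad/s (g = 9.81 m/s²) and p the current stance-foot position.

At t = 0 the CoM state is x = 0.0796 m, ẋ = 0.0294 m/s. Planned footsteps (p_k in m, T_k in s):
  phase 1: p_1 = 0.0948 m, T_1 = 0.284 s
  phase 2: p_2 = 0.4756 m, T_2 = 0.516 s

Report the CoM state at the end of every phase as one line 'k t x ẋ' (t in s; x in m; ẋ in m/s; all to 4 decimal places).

1 0.2840 0.0827 -0.0061
2 0.8000 -0.5532 -2.9707

phase 1: p=0.0948, T=0.284, ωT=0.887301, cosh=1.420166, sinh=1.008401; start (x,ẋ)=(0.079600, 0.029400) → end (x,ẋ)=(0.082703, -0.006135)
phase 2: p=0.4756, T=0.516, ωT=1.612139, cosh=2.606492, sinh=2.407031; start (x,ẋ)=(0.082703, -0.006135) → end (x,ẋ)=(-0.553211, -2.970693)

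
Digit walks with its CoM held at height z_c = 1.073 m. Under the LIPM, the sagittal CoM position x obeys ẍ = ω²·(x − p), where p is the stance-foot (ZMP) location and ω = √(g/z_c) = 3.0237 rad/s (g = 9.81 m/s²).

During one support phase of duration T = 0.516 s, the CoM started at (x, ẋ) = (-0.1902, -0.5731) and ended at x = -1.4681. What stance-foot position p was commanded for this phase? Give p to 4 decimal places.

p = 0.3800

ωT = 3.0237·0.516 = 1.560229; cosh(ωT) = 2.485000, sinh(ωT) = 2.274912
x(T) = p + (x₀−p)·cosh(ωT) + (ẋ₀/ω)·sinh(ωT) ⇒ p·(1 − cosh) = x(T) − x₀·cosh − (ẋ₀/ω)·sinh
numerator   = -1.4681 − (-0.1902)·2.485000 − (-0.5731/3.0237)·2.274912 = -0.564275
denominator = 1 − 2.485000 = -1.485000
p = -0.564275 / -1.485000 = 0.3800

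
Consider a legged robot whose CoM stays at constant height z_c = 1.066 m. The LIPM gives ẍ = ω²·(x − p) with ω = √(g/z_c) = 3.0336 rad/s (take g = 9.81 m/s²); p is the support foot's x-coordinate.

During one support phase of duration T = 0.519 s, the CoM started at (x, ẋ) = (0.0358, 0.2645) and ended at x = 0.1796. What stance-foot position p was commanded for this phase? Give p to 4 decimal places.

p = 0.0738

ωT = 3.0336·0.519 = 1.574438; cosh(ωT) = 2.517577, sinh(ωT) = 2.310453
x(T) = p + (x₀−p)·cosh(ωT) + (ẋ₀/ω)·sinh(ωT) ⇒ p·(1 − cosh) = x(T) − x₀·cosh − (ẋ₀/ω)·sinh
numerator   = 0.1796 − (0.0358)·2.517577 − (0.2645/3.0336)·2.310453 = -0.111978
denominator = 1 − 2.517577 = -1.517577
p = -0.111978 / -1.517577 = 0.0738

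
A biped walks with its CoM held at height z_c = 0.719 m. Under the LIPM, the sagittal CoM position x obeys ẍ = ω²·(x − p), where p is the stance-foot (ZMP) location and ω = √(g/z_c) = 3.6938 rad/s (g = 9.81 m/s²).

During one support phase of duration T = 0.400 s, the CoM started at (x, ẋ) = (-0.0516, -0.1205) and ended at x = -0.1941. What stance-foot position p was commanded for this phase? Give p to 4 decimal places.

p = 0.0057

ωT = 3.6938·0.400 = 1.477520; cosh(ωT) = 2.305134, sinh(ωT) = 2.076931
x(T) = p + (x₀−p)·cosh(ωT) + (ẋ₀/ω)·sinh(ωT) ⇒ p·(1 − cosh) = x(T) − x₀·cosh − (ẋ₀/ω)·sinh
numerator   = -0.1941 − (-0.0516)·2.305134 − (-0.1205/3.6938)·2.076931 = -0.007401
denominator = 1 − 2.305134 = -1.305134
p = -0.007401 / -1.305134 = 0.0057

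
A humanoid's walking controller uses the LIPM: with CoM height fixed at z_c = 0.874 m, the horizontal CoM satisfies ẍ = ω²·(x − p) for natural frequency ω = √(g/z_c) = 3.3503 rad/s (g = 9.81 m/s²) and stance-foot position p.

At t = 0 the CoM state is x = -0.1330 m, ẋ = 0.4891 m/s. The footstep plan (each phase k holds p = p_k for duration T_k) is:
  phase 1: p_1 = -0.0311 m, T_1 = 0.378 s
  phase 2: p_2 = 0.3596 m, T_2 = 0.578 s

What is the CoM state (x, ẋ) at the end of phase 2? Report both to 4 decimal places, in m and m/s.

phase 1: p=-0.0311, T=0.378, ωT=1.266413, cosh=1.914972, sinh=1.633132; start (x,ẋ)=(-0.133000, 0.489100) → end (x,ẋ)=(0.012180, 0.379069)
phase 2: p=0.3596, T=0.578, ωT=1.936473, cosh=3.539233, sinh=3.395021; start (x,ẋ)=(0.012180, 0.379069) → end (x,ẋ)=(-0.485870, -2.610057)

x = -0.4859, ẋ = -2.6101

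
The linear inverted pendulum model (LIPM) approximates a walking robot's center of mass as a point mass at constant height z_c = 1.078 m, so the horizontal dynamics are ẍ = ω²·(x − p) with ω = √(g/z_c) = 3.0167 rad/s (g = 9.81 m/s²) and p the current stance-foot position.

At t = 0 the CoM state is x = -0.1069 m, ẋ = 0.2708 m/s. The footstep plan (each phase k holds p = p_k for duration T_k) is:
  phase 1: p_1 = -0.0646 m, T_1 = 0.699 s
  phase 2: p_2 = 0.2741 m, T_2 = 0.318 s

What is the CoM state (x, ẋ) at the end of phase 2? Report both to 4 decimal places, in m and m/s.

x = 0.2744, ẋ = 0.4109

phase 1: p=-0.0646, T=0.699, ωT=2.108673, cosh=4.179352, sinh=4.057953; start (x,ẋ)=(-0.106900, 0.270800) → end (x,ẋ)=(0.122884, 0.613948)
phase 2: p=0.2741, T=0.318, ωT=0.959311, cosh=1.496527, sinh=1.113370; start (x,ẋ)=(0.122884, 0.613948) → end (x,ẋ)=(0.274389, 0.410898)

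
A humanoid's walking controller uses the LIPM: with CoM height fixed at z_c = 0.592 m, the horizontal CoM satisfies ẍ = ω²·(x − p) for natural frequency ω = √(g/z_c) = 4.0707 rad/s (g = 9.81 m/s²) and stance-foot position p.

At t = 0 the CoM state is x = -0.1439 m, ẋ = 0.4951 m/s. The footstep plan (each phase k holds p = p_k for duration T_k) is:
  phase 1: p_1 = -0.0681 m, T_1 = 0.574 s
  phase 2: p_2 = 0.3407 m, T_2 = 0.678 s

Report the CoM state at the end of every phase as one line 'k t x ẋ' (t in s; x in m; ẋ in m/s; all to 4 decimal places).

phase 1: p=-0.0681, T=0.574, ωT=2.336582, cosh=5.221235, sinh=5.124577; start (x,ẋ)=(-0.143900, 0.495100) → end (x,ẋ)=(0.159409, 1.003799)
phase 2: p=0.3407, T=0.678, ωT=2.759935, cosh=7.931053, sinh=7.867757; start (x,ẋ)=(0.159409, 1.003799) → end (x,ẋ)=(0.842987, 2.154907)

1 0.5740 0.1594 1.0038
2 1.2520 0.8430 2.1549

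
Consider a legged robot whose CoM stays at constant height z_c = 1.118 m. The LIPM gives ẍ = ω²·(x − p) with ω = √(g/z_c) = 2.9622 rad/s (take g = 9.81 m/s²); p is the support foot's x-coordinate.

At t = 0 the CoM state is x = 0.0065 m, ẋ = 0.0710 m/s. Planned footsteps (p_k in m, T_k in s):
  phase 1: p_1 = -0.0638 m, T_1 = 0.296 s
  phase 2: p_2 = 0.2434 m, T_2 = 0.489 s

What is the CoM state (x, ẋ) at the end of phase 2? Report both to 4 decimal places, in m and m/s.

x = 0.0379, ẋ = -0.4083

phase 1: p=-0.0638, T=0.296, ωT=0.876811, cosh=1.409666, sinh=0.993558; start (x,ẋ)=(0.006500, 0.071000) → end (x,ẋ)=(0.059114, 0.306987)
phase 2: p=0.2434, T=0.489, ωT=1.448516, cosh=2.245855, sinh=2.010937; start (x,ẋ)=(0.059114, 0.306987) → end (x,ẋ)=(0.037923, -0.408306)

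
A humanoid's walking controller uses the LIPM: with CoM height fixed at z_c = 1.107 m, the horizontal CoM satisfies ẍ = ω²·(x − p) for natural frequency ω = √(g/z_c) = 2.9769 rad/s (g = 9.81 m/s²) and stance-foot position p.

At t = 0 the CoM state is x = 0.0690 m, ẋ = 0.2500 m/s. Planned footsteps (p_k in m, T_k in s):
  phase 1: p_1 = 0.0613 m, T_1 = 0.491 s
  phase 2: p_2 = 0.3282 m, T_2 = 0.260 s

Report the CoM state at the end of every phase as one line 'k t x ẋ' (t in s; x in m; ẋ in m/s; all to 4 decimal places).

1 0.4910 0.2502 0.6149
2 0.7510 0.4019 0.6102

phase 1: p=0.0613, T=0.491, ωT=1.461658, cosh=2.272478, sinh=2.040626; start (x,ẋ)=(0.069000, 0.250000) → end (x,ẋ)=(0.250170, 0.614895)
phase 2: p=0.3282, T=0.260, ωT=0.773994, cosh=1.314789, sinh=0.853621; start (x,ẋ)=(0.250170, 0.614895) → end (x,ẋ)=(0.401927, 0.610171)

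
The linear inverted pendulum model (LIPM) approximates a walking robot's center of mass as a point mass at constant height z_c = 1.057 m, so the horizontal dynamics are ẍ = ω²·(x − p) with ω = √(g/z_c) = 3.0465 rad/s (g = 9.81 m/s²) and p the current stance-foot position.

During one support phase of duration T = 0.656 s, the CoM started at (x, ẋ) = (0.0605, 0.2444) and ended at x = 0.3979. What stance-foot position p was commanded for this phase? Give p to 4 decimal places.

p = 0.0435

ωT = 3.0465·0.656 = 1.998504; cosh(ωT) = 3.756774, sinh(ωT) = 3.621236
x(T) = p + (x₀−p)·cosh(ωT) + (ẋ₀/ω)·sinh(ωT) ⇒ p·(1 − cosh) = x(T) − x₀·cosh − (ẋ₀/ω)·sinh
numerator   = 0.3979 − (0.0605)·3.756774 − (0.2444/3.0465)·3.621236 = -0.119892
denominator = 1 − 3.756774 = -2.756774
p = -0.119892 / -2.756774 = 0.0435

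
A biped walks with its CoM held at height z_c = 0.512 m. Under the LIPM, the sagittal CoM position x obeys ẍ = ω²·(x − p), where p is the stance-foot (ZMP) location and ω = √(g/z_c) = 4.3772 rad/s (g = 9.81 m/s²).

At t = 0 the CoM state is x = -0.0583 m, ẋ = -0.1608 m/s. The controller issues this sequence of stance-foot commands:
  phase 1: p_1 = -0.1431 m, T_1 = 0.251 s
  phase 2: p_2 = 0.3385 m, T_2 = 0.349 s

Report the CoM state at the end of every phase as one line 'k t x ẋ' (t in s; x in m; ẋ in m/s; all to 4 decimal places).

phase 1: p=-0.1431, T=0.251, ωT=1.098677, cosh=1.666753, sinh=1.333442; start (x,ẋ)=(-0.058300, -0.160800) → end (x,ẋ)=(-0.050744, 0.226942)
phase 2: p=0.3385, T=0.349, ωT=1.527643, cosh=2.412175, sinh=2.195128; start (x,ẋ)=(-0.050744, 0.226942) → end (x,ẋ)=(-0.486616, -3.192638)

1 0.2510 -0.0507 0.2269
2 0.6000 -0.4866 -3.1926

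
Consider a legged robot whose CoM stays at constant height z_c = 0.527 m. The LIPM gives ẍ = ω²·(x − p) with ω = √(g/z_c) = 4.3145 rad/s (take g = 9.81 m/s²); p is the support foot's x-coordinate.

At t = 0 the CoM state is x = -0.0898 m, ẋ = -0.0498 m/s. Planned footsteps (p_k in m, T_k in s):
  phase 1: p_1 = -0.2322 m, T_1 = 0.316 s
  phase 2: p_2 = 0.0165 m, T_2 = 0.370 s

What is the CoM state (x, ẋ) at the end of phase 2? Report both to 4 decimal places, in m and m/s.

phase 1: p=-0.2322, T=0.316, ωT=1.363382, cosh=2.082593, sinh=1.826799; start (x,ẋ)=(-0.089800, -0.049800) → end (x,ẋ)=(0.043276, 1.018644)
phase 2: p=0.0165, T=0.370, ωT=1.596365, cosh=2.568846, sinh=2.366215; start (x,ẋ)=(0.043276, 1.018644) → end (x,ẋ)=(0.643941, 2.890093)

x = 0.6439, ẋ = 2.8901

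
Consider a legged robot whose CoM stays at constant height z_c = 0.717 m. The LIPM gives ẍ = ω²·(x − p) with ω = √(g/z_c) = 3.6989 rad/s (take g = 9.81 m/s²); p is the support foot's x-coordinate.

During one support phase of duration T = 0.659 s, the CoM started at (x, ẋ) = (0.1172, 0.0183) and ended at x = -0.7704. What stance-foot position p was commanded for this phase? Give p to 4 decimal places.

ωT = 3.6989·0.659 = 2.437575; cosh(ωT) = 5.766313, sinh(ωT) = 5.678941
x(T) = p + (x₀−p)·cosh(ωT) + (ẋ₀/ω)·sinh(ωT) ⇒ p·(1 − cosh) = x(T) − x₀·cosh − (ẋ₀/ω)·sinh
numerator   = -0.7704 − (0.1172)·5.766313 − (0.0183/3.6989)·5.678941 = -1.474308
denominator = 1 − 5.766313 = -4.766313
p = -1.474308 / -4.766313 = 0.3093

p = 0.3093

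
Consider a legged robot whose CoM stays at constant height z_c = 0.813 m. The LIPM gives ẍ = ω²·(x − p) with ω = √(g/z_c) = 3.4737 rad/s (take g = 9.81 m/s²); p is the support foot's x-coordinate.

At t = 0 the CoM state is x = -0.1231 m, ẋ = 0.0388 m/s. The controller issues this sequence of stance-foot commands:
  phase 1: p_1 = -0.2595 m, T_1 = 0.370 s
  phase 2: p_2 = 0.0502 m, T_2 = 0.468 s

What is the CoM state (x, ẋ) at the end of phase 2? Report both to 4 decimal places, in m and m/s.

phase 1: p=-0.2595, T=0.370, ωT=1.285269, cosh=1.946108, sinh=1.669532; start (x,ẋ)=(-0.123100, 0.038800) → end (x,ẋ)=(0.024597, 0.866554)
phase 2: p=0.0502, T=0.468, ωT=1.625692, cosh=2.639354, sinh=2.442578; start (x,ẋ)=(0.024597, 0.866554) → end (x,ẋ)=(0.591955, 2.069910)

x = 0.5920, ẋ = 2.0699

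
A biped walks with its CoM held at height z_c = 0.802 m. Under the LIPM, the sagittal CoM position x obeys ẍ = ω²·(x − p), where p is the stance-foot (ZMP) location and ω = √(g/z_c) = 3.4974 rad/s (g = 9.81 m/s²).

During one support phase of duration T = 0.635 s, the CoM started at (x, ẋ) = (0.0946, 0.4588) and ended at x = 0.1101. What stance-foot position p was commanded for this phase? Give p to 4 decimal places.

ωT = 3.4974·0.635 = 2.220849; cosh(ωT) = 4.661834, sinh(ωT) = 4.553317
x(T) = p + (x₀−p)·cosh(ωT) + (ẋ₀/ω)·sinh(ωT) ⇒ p·(1 − cosh) = x(T) − x₀·cosh − (ẋ₀/ω)·sinh
numerator   = 0.1101 − (0.0946)·4.661834 − (0.4588/3.4974)·4.553317 = -0.928228
denominator = 1 − 4.661834 = -3.661834
p = -0.928228 / -3.661834 = 0.2535

p = 0.2535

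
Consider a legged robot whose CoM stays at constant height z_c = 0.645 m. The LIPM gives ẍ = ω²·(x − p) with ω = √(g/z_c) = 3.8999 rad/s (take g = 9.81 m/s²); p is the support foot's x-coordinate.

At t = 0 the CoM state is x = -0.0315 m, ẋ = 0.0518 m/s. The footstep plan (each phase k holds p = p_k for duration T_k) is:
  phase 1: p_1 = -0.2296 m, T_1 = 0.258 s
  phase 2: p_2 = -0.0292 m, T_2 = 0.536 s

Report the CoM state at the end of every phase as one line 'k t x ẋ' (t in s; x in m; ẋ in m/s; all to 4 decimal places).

phase 1: p=-0.2296, T=0.258, ωT=1.006174, cosh=1.550366, sinh=1.184751; start (x,ẋ)=(-0.031500, 0.051800) → end (x,ẋ)=(0.093264, 0.995612)
phase 2: p=-0.0292, T=0.536, ωT=2.090346, cosh=4.105680, sinh=3.982036; start (x,ẋ)=(0.093264, 0.995612) → end (x,ẋ)=(1.490178, 5.989473)

1 0.2580 0.0933 0.9956
2 0.7940 1.4902 5.9895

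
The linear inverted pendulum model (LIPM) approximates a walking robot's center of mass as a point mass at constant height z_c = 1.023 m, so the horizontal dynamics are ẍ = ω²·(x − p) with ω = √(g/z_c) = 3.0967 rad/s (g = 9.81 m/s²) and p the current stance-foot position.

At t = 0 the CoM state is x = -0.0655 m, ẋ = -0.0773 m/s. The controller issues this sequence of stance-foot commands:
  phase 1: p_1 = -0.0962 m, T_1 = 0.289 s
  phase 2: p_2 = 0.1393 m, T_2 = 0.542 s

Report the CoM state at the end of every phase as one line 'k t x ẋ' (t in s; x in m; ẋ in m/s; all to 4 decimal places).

phase 1: p=-0.0962, T=0.289, ωT=0.894946, cosh=1.427917, sinh=1.019287; start (x,ẋ)=(-0.065500, -0.077300) → end (x,ẋ)=(-0.077806, -0.013476)
phase 2: p=0.1393, T=0.542, ωT=1.678411, cosh=2.771855, sinh=2.585184; start (x,ẋ)=(-0.077806, -0.013476) → end (x,ẋ)=(-0.473737, -1.775407)

1 0.2890 -0.0778 -0.0135
2 0.8310 -0.4737 -1.7754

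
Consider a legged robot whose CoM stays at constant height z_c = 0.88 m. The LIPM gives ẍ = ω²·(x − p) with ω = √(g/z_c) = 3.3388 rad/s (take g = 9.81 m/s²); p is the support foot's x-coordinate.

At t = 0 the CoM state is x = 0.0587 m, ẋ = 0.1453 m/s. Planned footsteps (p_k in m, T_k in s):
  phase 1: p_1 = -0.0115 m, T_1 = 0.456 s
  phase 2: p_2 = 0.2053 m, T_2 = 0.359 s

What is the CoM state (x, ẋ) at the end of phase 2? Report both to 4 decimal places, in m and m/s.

x = 0.6782, ẋ = 1.7913

phase 1: p=-0.0115, T=0.456, ωT=1.522493, cosh=2.400902, sinh=2.182735; start (x,ẋ)=(0.058700, 0.145300) → end (x,ẋ)=(0.252033, 0.860449)
phase 2: p=0.2053, T=0.359, ωT=1.198629, cosh=1.808588, sinh=1.506981; start (x,ẋ)=(0.252033, 0.860449) → end (x,ẋ)=(0.678188, 1.791335)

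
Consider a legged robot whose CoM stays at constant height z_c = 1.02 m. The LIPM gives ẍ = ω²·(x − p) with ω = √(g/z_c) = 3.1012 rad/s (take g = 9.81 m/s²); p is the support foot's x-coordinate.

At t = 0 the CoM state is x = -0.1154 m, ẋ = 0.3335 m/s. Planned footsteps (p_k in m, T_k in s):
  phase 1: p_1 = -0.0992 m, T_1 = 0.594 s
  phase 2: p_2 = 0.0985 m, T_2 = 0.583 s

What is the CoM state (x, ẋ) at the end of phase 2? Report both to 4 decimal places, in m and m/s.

x = 1.2352, ẋ = 3.6356

phase 1: p=-0.0992, T=0.594, ωT=1.842113, cosh=3.234169, sinh=3.075687; start (x,ẋ)=(-0.115400, 0.333500) → end (x,ẋ)=(0.179163, 0.924075)
phase 2: p=0.0985, T=0.583, ωT=1.808000, cosh=3.131109, sinh=2.967127; start (x,ẋ)=(0.179163, 0.924075) → end (x,ẋ)=(1.235188, 3.635609)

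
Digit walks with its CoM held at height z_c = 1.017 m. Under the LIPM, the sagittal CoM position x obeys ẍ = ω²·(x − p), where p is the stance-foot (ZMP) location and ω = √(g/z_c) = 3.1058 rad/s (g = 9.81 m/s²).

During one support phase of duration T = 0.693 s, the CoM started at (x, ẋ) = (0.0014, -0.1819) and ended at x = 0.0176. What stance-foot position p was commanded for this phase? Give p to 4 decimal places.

p = -0.0774

ωT = 3.1058·0.693 = 2.152319; cosh(ωT) = 4.360504, sinh(ωT) = 4.244289
x(T) = p + (x₀−p)·cosh(ωT) + (ẋ₀/ω)·sinh(ωT) ⇒ p·(1 − cosh) = x(T) − x₀·cosh − (ẋ₀/ω)·sinh
numerator   = 0.0176 − (0.0014)·4.360504 − (-0.1819/3.1058)·4.244289 = 0.260074
denominator = 1 − 4.360504 = -3.360504
p = 0.260074 / -3.360504 = -0.0774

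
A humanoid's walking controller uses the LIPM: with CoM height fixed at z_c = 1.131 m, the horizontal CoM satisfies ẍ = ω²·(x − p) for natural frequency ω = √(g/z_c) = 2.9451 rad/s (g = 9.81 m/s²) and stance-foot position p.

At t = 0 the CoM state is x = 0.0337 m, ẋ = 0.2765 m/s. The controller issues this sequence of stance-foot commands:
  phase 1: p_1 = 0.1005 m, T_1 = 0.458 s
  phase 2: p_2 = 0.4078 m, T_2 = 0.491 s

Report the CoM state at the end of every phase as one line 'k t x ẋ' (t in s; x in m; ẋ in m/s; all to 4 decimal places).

phase 1: p=0.1005, T=0.458, ωT=1.348856, cosh=2.056276, sinh=1.796739; start (x,ẋ)=(0.033700, 0.276500) → end (x,ẋ)=(0.131827, 0.215083)
phase 2: p=0.4078, T=0.491, ωT=1.446044, cosh=2.240892, sinh=2.005392; start (x,ẋ)=(0.131827, 0.215083) → end (x,ẋ)=(-0.064170, -1.147940)

1 0.4580 0.1318 0.2151
2 0.9490 -0.0642 -1.1479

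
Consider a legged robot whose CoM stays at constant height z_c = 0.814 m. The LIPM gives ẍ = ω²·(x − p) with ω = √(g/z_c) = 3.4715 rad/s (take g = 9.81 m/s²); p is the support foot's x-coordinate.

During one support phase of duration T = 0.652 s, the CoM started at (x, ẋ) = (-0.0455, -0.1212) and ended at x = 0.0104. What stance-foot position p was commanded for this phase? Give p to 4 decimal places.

ωT = 3.4715·0.652 = 2.263418; cosh(ωT) = 4.859947, sinh(ωT) = 4.755953
x(T) = p + (x₀−p)·cosh(ωT) + (ẋ₀/ω)·sinh(ωT) ⇒ p·(1 − cosh) = x(T) − x₀·cosh − (ẋ₀/ω)·sinh
numerator   = 0.0104 − (-0.0455)·4.859947 − (-0.1212/3.4715)·4.755953 = 0.397572
denominator = 1 − 4.859947 = -3.859947
p = 0.397572 / -3.859947 = -0.1030

p = -0.1030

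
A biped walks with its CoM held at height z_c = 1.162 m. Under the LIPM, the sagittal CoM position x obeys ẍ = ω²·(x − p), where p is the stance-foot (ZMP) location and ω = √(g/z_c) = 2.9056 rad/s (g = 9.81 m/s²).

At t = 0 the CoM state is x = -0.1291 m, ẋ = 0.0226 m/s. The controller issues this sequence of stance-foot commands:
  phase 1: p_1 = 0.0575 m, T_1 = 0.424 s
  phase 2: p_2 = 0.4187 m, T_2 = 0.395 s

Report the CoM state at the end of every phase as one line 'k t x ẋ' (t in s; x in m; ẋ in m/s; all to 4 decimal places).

1 0.4240 -0.2774 -0.8082
2 0.8190 -1.1825 -4.2670

phase 1: p=0.0575, T=0.424, ωT=1.231974, cosh=1.859854, sinh=1.568138; start (x,ẋ)=(-0.129100, 0.022600) → end (x,ẋ)=(-0.277352, -0.808188)
phase 2: p=0.4187, T=0.395, ωT=1.147712, cosh=1.734169, sinh=1.416807; start (x,ẋ)=(-0.277352, -0.808188) → end (x,ẋ)=(-1.182453, -4.266951)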